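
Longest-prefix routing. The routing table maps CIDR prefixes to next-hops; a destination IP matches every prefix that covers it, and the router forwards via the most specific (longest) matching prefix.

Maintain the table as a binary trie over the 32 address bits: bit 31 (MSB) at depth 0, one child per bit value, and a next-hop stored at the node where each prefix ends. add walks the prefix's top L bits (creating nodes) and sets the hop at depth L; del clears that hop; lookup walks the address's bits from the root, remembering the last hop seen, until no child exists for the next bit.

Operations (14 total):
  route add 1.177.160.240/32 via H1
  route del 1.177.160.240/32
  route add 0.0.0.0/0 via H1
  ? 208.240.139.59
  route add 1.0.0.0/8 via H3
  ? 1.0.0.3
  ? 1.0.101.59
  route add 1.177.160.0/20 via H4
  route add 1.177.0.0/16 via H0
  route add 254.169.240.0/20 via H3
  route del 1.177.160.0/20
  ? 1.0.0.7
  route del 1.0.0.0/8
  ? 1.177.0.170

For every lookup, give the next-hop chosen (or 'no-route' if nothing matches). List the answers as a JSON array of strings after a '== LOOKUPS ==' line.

Trace:
  add 1.177.160.240/32 -> H1 at depth 32
  del 1.177.160.240/32 (clear depth 32)
  add 0.0.0.0/0 -> H1 at depth 0
  lookup 208.240.139.59: bits ε walk d0:H1 -> H1
  add 1.0.0.0/8 -> H3 at depth 8
  lookup 1.0.0.3: bits 00000001 walk d0:H1→d1:-→d2:-→d3:-→d4:-→d5:-→d6:-→d7:-→d8:H3 -> H3
  lookup 1.0.101.59: bits 00000001 walk d0:H1→d1:-→d2:-→d3:-→d4:-→d5:-→d6:-→d7:-→d8:H3 -> H3
  add 1.177.160.0/20 -> H4 at depth 20
  add 1.177.0.0/16 -> H0 at depth 16
  add 254.169.240.0/20 -> H3 at depth 20
  del 1.177.160.0/20 (clear depth 20)
  lookup 1.0.0.7: bits 00000001 walk d0:H1→d1:-→d2:-→d3:-→d4:-→d5:-→d6:-→d7:-→d8:H3 -> H3
  del 1.0.0.0/8 (clear depth 8)
  lookup 1.177.0.170: bits 0000000110110001 walk d0:H1→d1:-→d2:-→d3:-→d4:-→d5:-→d6:-→d7:-→d8:-→d9:-→d10:-→d11:-→d12:-→d13:-→d14:-→d15:-→d16:H0 -> H0

== LOOKUPS ==
["H1","H3","H3","H3","H0"]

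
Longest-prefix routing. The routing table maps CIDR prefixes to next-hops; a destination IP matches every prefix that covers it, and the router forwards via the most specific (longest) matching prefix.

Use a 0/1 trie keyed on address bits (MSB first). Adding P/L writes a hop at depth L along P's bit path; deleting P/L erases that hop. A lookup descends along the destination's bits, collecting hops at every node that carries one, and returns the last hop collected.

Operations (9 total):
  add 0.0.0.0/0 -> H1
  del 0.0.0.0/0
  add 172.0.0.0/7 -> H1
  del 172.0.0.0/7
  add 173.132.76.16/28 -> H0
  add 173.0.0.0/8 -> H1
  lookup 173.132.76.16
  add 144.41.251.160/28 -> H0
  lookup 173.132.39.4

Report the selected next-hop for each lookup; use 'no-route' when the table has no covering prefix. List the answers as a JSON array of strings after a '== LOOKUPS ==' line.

Trace:
  add 0.0.0.0/0 -> H1 at depth 0
  - 0.0.0.0/0 clear@0
  add 172.0.0.0/7 -> H1 at depth 7
  - 172.0.0.0/7 clear@7
  add 173.132.76.16/28 -> H0 at depth 28
  add 173.0.0.0/8 -> H1 at depth 8
  lookup 173.132.76.16: bits 1010110110000100010011000001 walk d0:-→d1:-→d2:-→d3:-→d4:-→d5:-→d6:-→d7:-→d8:H1→d9:-→d10:-→d11:-→d12:-→d13:-→d14:-→d15:-→d16:-→d17:-→d18:-→d19:-→d20:-→d21:-→d22:-→d23:-→d24:-→d25:-→d26:-→d27:-→d28:H0 -> H0
  add 144.41.251.160/28 -> H0 at depth 28
  lookup 173.132.39.4: bits 10101101100001000 walk d0:-→d1:-→d2:-→d3:-→d4:-→d5:-→d6:-→d7:-→d8:H1→d9:-→d10:-→d11:-→d12:-→d13:-→d14:-→d15:-→d16:-→d17:- -> H1

== LOOKUPS ==
["H0","H1"]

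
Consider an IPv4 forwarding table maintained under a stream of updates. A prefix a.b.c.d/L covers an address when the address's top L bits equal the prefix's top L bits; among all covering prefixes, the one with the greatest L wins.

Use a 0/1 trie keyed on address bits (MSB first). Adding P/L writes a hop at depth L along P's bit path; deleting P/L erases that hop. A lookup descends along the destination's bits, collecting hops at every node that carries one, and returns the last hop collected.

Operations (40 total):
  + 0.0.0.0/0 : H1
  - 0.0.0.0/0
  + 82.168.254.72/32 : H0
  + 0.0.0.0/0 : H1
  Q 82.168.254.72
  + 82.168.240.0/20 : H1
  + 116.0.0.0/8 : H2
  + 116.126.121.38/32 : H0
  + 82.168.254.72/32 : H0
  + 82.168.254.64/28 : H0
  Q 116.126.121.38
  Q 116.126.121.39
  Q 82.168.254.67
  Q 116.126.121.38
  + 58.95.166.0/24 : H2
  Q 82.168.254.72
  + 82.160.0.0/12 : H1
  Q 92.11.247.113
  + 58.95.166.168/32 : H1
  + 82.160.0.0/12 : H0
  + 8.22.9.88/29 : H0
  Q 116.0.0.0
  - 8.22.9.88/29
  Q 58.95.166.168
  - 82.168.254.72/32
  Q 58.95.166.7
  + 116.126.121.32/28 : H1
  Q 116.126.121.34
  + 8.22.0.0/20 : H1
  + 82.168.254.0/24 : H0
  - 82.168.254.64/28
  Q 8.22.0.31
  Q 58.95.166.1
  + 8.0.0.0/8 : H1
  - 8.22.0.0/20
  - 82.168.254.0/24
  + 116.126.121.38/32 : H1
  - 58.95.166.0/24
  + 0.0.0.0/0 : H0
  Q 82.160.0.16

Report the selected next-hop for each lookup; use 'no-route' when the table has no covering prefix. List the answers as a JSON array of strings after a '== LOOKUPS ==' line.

Apply in order:
  + 0.0.0.0/0 (H1) depth=0
  - 0.0.0.0/0 clear@0
  + 82.168.254.72/32 (H0) depth=32
  + 0.0.0.0/0 (H1) depth=0
  ? 82.168.254.72  path d0:H1→d1:-→d2:-→d3:-→d4:-→d5:-→d6:-→d7:-→d8:-→d9:-→d10:-→d11:-→d12:-→d13:-→d14:-→d15:-→d16:-→d17:-→d18:-→d19:-→d20:-→d21:-→d22:-→d23:-→d24:-→d25:-→d26:-→d27:-→d28:-→d29:-→d30:-→d31:-→d32:H0  best=H0
  + 82.168.240.0/20 (H1) depth=20
  + 116.0.0.0/8 (H2) depth=8
  + 116.126.121.38/32 (H0) depth=32
  + 82.168.254.72/32 (H0) depth=32
  + 82.168.254.64/28 (H0) depth=28
  ? 116.126.121.38  path d0:H1→d1:-→d2:-→d3:-→d4:-→d5:-→d6:-→d7:-→d8:H2→d9:-→d10:-→d11:-→d12:-→d13:-→d14:-→d15:-→d16:-→d17:-→d18:-→d19:-→d20:-→d21:-→d22:-→d23:-→d24:-→d25:-→d26:-→d27:-→d28:-→d29:-→d30:-→d31:-→d32:H0  best=H0
  ? 116.126.121.39  path d0:H1→d1:-→d2:-→d3:-→d4:-→d5:-→d6:-→d7:-→d8:H2→d9:-→d10:-→d11:-→d12:-→d13:-→d14:-→d15:-→d16:-→d17:-→d18:-→d19:-→d20:-→d21:-→d22:-→d23:-→d24:-→d25:-→d26:-→d27:-→d28:-→d29:-→d30:-→d31:-  best=H2
  ? 82.168.254.67  path d0:H1→d1:-→d2:-→d3:-→d4:-→d5:-→d6:-→d7:-→d8:-→d9:-→d10:-→d11:-→d12:-→d13:-→d14:-→d15:-→d16:-→d17:-→d18:-→d19:-→d20:H1→d21:-→d22:-→d23:-→d24:-→d25:-→d26:-→d27:-→d28:H0  best=H0
  ? 116.126.121.38  path d0:H1→d1:-→d2:-→d3:-→d4:-→d5:-→d6:-→d7:-→d8:H2→d9:-→d10:-→d11:-→d12:-→d13:-→d14:-→d15:-→d16:-→d17:-→d18:-→d19:-→d20:-→d21:-→d22:-→d23:-→d24:-→d25:-→d26:-→d27:-→d28:-→d29:-→d30:-→d31:-→d32:H0  best=H0
  + 58.95.166.0/24 (H2) depth=24
  ? 82.168.254.72  path d0:H1→d1:-→d2:-→d3:-→d4:-→d5:-→d6:-→d7:-→d8:-→d9:-→d10:-→d11:-→d12:-→d13:-→d14:-→d15:-→d16:-→d17:-→d18:-→d19:-→d20:H1→d21:-→d22:-→d23:-→d24:-→d25:-→d26:-→d27:-→d28:H0→d29:-→d30:-→d31:-→d32:H0  best=H0
  + 82.160.0.0/12 (H1) depth=12
  ? 92.11.247.113  path d0:H1→d1:-→d2:-→d3:-→d4:-  best=H1
  + 58.95.166.168/32 (H1) depth=32
  + 82.160.0.0/12 (H0) depth=12
  + 8.22.9.88/29 (H0) depth=29
  ? 116.0.0.0  path d0:H1→d1:-→d2:-→d3:-→d4:-→d5:-→d6:-→d7:-→d8:H2→d9:-  best=H2
  - 8.22.9.88/29 clear@29
  ? 58.95.166.168  path d0:H1→d1:-→d2:-→d3:-→d4:-→d5:-→d6:-→d7:-→d8:-→d9:-→d10:-→d11:-→d12:-→d13:-→d14:-→d15:-→d16:-→d17:-→d18:-→d19:-→d20:-→d21:-→d22:-→d23:-→d24:H2→d25:-→d26:-→d27:-→d28:-→d29:-→d30:-→d31:-→d32:H1  best=H1
  - 82.168.254.72/32 clear@32
  ? 58.95.166.7  path d0:H1→d1:-→d2:-→d3:-→d4:-→d5:-→d6:-→d7:-→d8:-→d9:-→d10:-→d11:-→d12:-→d13:-→d14:-→d15:-→d16:-→d17:-→d18:-→d19:-→d20:-→d21:-→d22:-→d23:-→d24:H2  best=H2
  + 116.126.121.32/28 (H1) depth=28
  ? 116.126.121.34  path d0:H1→d1:-→d2:-→d3:-→d4:-→d5:-→d6:-→d7:-→d8:H2→d9:-→d10:-→d11:-→d12:-→d13:-→d14:-→d15:-→d16:-→d17:-→d18:-→d19:-→d20:-→d21:-→d22:-→d23:-→d24:-→d25:-→d26:-→d27:-→d28:H1→d29:-  best=H1
  + 8.22.0.0/20 (H1) depth=20
  + 82.168.254.0/24 (H0) depth=24
  - 82.168.254.64/28 clear@28
  ? 8.22.0.31  path d0:H1→d1:-→d2:-→d3:-→d4:-→d5:-→d6:-→d7:-→d8:-→d9:-→d10:-→d11:-→d12:-→d13:-→d14:-→d15:-→d16:-→d17:-→d18:-→d19:-→d20:H1  best=H1
  ? 58.95.166.1  path d0:H1→d1:-→d2:-→d3:-→d4:-→d5:-→d6:-→d7:-→d8:-→d9:-→d10:-→d11:-→d12:-→d13:-→d14:-→d15:-→d16:-→d17:-→d18:-→d19:-→d20:-→d21:-→d22:-→d23:-→d24:H2  best=H2
  + 8.0.0.0/8 (H1) depth=8
  - 8.22.0.0/20 clear@20
  - 82.168.254.0/24 clear@24
  + 116.126.121.38/32 (H1) depth=32
  - 58.95.166.0/24 clear@24
  + 0.0.0.0/0 (H0) depth=0
  ? 82.160.0.16  path d0:H0→d1:-→d2:-→d3:-→d4:-→d5:-→d6:-→d7:-→d8:-→d9:-→d10:-→d11:-→d12:H0  best=H0

== LOOKUPS ==
["H0","H0","H2","H0","H0","H0","H1","H2","H1","H2","H1","H1","H2","H0"]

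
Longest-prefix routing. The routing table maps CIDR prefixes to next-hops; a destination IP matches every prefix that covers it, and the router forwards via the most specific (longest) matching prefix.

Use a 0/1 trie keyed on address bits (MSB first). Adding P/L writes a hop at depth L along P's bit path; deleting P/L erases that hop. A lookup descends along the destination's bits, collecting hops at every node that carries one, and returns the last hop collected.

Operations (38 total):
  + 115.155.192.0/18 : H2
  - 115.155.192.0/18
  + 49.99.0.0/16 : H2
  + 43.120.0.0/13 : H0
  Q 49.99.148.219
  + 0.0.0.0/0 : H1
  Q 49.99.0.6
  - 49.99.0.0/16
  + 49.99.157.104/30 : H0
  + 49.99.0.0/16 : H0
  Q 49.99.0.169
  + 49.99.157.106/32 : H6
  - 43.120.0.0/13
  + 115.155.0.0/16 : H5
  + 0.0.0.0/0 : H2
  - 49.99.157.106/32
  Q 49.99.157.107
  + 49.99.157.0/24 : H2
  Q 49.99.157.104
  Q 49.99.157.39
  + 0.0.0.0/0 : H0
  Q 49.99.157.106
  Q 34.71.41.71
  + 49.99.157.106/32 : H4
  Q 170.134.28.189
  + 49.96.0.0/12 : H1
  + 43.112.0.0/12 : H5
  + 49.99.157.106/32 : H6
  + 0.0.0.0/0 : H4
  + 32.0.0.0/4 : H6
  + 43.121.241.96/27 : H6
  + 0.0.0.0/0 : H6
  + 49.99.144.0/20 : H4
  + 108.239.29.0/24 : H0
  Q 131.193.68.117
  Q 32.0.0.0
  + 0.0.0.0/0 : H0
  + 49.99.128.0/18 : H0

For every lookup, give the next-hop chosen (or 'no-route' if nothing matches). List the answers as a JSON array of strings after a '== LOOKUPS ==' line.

Trace:
  + 115.155.192.0/18 (H2) depth=18
  del 115.155.192.0/18 (clear depth 18)
  + 49.99.0.0/16 (H2) depth=16
  + 43.120.0.0/13 (H0) depth=13
  ? 49.99.148.219  path d0:-→d1:-→d2:-→d3:-→d4:-→d5:-→d6:-→d7:-→d8:-→d9:-→d10:-→d11:-→d12:-→d13:-→d14:-→d15:-→d16:H2  best=H2
  + 0.0.0.0/0 (H1) depth=0
  ? 49.99.0.6  path d0:H1→d1:-→d2:-→d3:-→d4:-→d5:-→d6:-→d7:-→d8:-→d9:-→d10:-→d11:-→d12:-→d13:-→d14:-→d15:-→d16:H2  best=H2
  del 49.99.0.0/16 (clear depth 16)
  + 49.99.157.104/30 (H0) depth=30
  + 49.99.0.0/16 (H0) depth=16
  ? 49.99.0.169  path d0:H1→d1:-→d2:-→d3:-→d4:-→d5:-→d6:-→d7:-→d8:-→d9:-→d10:-→d11:-→d12:-→d13:-→d14:-→d15:-→d16:H0  best=H0
  + 49.99.157.106/32 (H6) depth=32
  del 43.120.0.0/13 (clear depth 13)
  + 115.155.0.0/16 (H5) depth=16
  + 0.0.0.0/0 (H2) depth=0
  del 49.99.157.106/32 (clear depth 32)
  ? 49.99.157.107  path d0:H2→d1:-→d2:-→d3:-→d4:-→d5:-→d6:-→d7:-→d8:-→d9:-→d10:-→d11:-→d12:-→d13:-→d14:-→d15:-→d16:H0→d17:-→d18:-→d19:-→d20:-→d21:-→d22:-→d23:-→d24:-→d25:-→d26:-→d27:-→d28:-→d29:-→d30:H0→d31:-  best=H0
  + 49.99.157.0/24 (H2) depth=24
  ? 49.99.157.104  path d0:H2→d1:-→d2:-→d3:-→d4:-→d5:-→d6:-→d7:-→d8:-→d9:-→d10:-→d11:-→d12:-→d13:-→d14:-→d15:-→d16:H0→d17:-→d18:-→d19:-→d20:-→d21:-→d22:-→d23:-→d24:H2→d25:-→d26:-→d27:-→d28:-→d29:-→d30:H0  best=H0
  ? 49.99.157.39  path d0:H2→d1:-→d2:-→d3:-→d4:-→d5:-→d6:-→d7:-→d8:-→d9:-→d10:-→d11:-→d12:-→d13:-→d14:-→d15:-→d16:H0→d17:-→d18:-→d19:-→d20:-→d21:-→d22:-→d23:-→d24:H2→d25:-  best=H2
  + 0.0.0.0/0 (H0) depth=0
  ? 49.99.157.106  path d0:H0→d1:-→d2:-→d3:-→d4:-→d5:-→d6:-→d7:-→d8:-→d9:-→d10:-→d11:-→d12:-→d13:-→d14:-→d15:-→d16:H0→d17:-→d18:-→d19:-→d20:-→d21:-→d22:-→d23:-→d24:H2→d25:-→d26:-→d27:-→d28:-→d29:-→d30:H0→d31:-→d32:-  best=H0
  ? 34.71.41.71  path d0:H0→d1:-→d2:-→d3:-→d4:-  best=H0
  + 49.99.157.106/32 (H4) depth=32
  ? 170.134.28.189  path d0:H0  best=H0
  + 49.96.0.0/12 (H1) depth=12
  + 43.112.0.0/12 (H5) depth=12
  + 49.99.157.106/32 (H6) depth=32
  + 0.0.0.0/0 (H4) depth=0
  + 32.0.0.0/4 (H6) depth=4
  + 43.121.241.96/27 (H6) depth=27
  + 0.0.0.0/0 (H6) depth=0
  + 49.99.144.0/20 (H4) depth=20
  + 108.239.29.0/24 (H0) depth=24
  ? 131.193.68.117  path d0:H6  best=H6
  ? 32.0.0.0  path d0:H6→d1:-→d2:-→d3:-→d4:H6  best=H6
  + 0.0.0.0/0 (H0) depth=0
  + 49.99.128.0/18 (H0) depth=18

== LOOKUPS ==
["H2","H2","H0","H0","H0","H2","H0","H0","H0","H6","H6"]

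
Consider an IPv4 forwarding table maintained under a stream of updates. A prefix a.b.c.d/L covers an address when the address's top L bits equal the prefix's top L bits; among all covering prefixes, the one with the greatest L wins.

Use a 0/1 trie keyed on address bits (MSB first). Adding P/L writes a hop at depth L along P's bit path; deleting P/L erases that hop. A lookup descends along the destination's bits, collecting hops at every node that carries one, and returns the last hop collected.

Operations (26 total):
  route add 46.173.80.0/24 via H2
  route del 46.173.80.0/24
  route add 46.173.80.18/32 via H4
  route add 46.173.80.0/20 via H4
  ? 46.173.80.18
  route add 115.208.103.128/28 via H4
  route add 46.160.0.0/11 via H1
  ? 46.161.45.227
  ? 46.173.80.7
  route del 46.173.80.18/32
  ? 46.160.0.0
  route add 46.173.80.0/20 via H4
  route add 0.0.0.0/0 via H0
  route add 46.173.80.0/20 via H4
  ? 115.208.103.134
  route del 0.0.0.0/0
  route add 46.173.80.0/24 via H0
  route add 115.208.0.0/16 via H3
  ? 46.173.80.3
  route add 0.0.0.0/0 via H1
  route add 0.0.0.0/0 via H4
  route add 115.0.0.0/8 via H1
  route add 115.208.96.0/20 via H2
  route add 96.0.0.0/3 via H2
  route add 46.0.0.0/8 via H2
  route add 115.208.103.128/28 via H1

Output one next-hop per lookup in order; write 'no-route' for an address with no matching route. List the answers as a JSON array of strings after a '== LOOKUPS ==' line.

Apply in order:
  add 46.173.80.0/24 -> H2 at depth 24
  - 46.173.80.0/24 clear@24
  add 46.173.80.18/32 -> H4 at depth 32
  add 46.173.80.0/20 -> H4 at depth 20
  lookup 46.173.80.18: bits 00101110101011010101000000010010 walk d0:-→d1:-→d2:-→d3:-→d4:-→d5:-→d6:-→d7:-→d8:-→d9:-→d10:-→d11:-→d12:-→d13:-→d14:-→d15:-→d16:-→d17:-→d18:-→d19:-→d20:H4→d21:-→d22:-→d23:-→d24:-→d25:-→d26:-→d27:-→d28:-→d29:-→d30:-→d31:-→d32:H4 -> H4
  add 115.208.103.128/28 -> H4 at depth 28
  add 46.160.0.0/11 -> H1 at depth 11
  lookup 46.161.45.227: bits 001011101010 walk d0:-→d1:-→d2:-→d3:-→d4:-→d5:-→d6:-→d7:-→d8:-→d9:-→d10:-→d11:H1→d12:- -> H1
  lookup 46.173.80.7: bits 001011101010110101010000000 walk d0:-→d1:-→d2:-→d3:-→d4:-→d5:-→d6:-→d7:-→d8:-→d9:-→d10:-→d11:H1→d12:-→d13:-→d14:-→d15:-→d16:-→d17:-→d18:-→d19:-→d20:H4→d21:-→d22:-→d23:-→d24:-→d25:-→d26:-→d27:- -> H4
  - 46.173.80.18/32 clear@32
  lookup 46.160.0.0: bits 001011101010 walk d0:-→d1:-→d2:-→d3:-→d4:-→d5:-→d6:-→d7:-→d8:-→d9:-→d10:-→d11:H1→d12:- -> H1
  add 46.173.80.0/20 -> H4 at depth 20
  add 0.0.0.0/0 -> H0 at depth 0
  add 46.173.80.0/20 -> H4 at depth 20
  lookup 115.208.103.134: bits 0111001111010000011001111000 walk d0:H0→d1:-→d2:-→d3:-→d4:-→d5:-→d6:-→d7:-→d8:-→d9:-→d10:-→d11:-→d12:-→d13:-→d14:-→d15:-→d16:-→d17:-→d18:-→d19:-→d20:-→d21:-→d22:-→d23:-→d24:-→d25:-→d26:-→d27:-→d28:H4 -> H4
  - 0.0.0.0/0 clear@0
  add 46.173.80.0/24 -> H0 at depth 24
  add 115.208.0.0/16 -> H3 at depth 16
  lookup 46.173.80.3: bits 001011101010110101010000000 walk d0:-→d1:-→d2:-→d3:-→d4:-→d5:-→d6:-→d7:-→d8:-→d9:-→d10:-→d11:H1→d12:-→d13:-→d14:-→d15:-→d16:-→d17:-→d18:-→d19:-→d20:H4→d21:-→d22:-→d23:-→d24:H0→d25:-→d26:-→d27:- -> H0
  add 0.0.0.0/0 -> H1 at depth 0
  add 0.0.0.0/0 -> H4 at depth 0
  add 115.0.0.0/8 -> H1 at depth 8
  add 115.208.96.0/20 -> H2 at depth 20
  add 96.0.0.0/3 -> H2 at depth 3
  add 46.0.0.0/8 -> H2 at depth 8
  add 115.208.103.128/28 -> H1 at depth 28

== LOOKUPS ==
["H4","H1","H4","H1","H4","H0"]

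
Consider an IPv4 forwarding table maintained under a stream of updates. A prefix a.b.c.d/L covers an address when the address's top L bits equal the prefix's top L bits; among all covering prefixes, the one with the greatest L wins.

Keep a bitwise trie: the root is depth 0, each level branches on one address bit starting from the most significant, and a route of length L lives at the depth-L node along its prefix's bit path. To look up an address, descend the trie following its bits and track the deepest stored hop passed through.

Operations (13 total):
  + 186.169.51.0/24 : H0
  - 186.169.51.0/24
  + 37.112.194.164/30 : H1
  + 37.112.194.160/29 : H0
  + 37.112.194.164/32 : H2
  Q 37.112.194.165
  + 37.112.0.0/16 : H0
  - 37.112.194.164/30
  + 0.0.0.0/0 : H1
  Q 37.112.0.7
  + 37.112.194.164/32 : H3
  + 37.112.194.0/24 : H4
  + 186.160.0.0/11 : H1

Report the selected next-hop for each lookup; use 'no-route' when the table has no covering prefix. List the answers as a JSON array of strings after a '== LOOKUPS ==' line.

Process each operation:
  add 186.169.51.0/24 -> H0 at depth 24
  del 186.169.51.0/24 (clear depth 24)
  add 37.112.194.164/30 -> H1 at depth 30
  add 37.112.194.160/29 -> H0 at depth 29
  add 37.112.194.164/32 -> H2 at depth 32
  ? 37.112.194.165  path d0:-→d1:-→d2:-→d3:-→d4:-→d5:-→d6:-→d7:-→d8:-→d9:-→d10:-→d11:-→d12:-→d13:-→d14:-→d15:-→d16:-→d17:-→d18:-→d19:-→d20:-→d21:-→d22:-→d23:-→d24:-→d25:-→d26:-→d27:-→d28:-→d29:H0→d30:H1→d31:-  best=H1
  add 37.112.0.0/16 -> H0 at depth 16
  del 37.112.194.164/30 (clear depth 30)
  add 0.0.0.0/0 -> H1 at depth 0
  ? 37.112.0.7  path d0:H1→d1:-→d2:-→d3:-→d4:-→d5:-→d6:-→d7:-→d8:-→d9:-→d10:-→d11:-→d12:-→d13:-→d14:-→d15:-→d16:H0  best=H0
  add 37.112.194.164/32 -> H3 at depth 32
  add 37.112.194.0/24 -> H4 at depth 24
  add 186.160.0.0/11 -> H1 at depth 11

== LOOKUPS ==
["H1","H0"]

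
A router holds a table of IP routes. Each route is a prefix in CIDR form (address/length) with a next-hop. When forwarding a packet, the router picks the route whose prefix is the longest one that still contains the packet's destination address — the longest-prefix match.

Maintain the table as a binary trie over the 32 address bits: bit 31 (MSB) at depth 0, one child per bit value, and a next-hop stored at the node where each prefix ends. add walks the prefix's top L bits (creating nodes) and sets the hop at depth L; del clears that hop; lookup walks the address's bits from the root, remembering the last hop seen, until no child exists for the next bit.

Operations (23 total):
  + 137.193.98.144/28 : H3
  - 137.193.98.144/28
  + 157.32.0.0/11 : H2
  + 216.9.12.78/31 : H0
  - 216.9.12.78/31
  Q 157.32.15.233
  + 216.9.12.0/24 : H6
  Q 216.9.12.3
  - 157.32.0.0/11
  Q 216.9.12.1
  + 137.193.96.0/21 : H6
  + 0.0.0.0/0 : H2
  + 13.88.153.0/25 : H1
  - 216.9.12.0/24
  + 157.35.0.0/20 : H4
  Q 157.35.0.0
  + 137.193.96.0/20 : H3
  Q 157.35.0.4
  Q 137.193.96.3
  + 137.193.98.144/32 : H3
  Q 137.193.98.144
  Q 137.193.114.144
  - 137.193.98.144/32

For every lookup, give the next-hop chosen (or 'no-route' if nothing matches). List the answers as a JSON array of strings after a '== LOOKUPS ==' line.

Apply in order:
  + 137.193.98.144/28 (H3) depth=28
  - 137.193.98.144/28 clear@28
  + 157.32.0.0/11 (H2) depth=11
  + 216.9.12.78/31 (H0) depth=31
  - 216.9.12.78/31 clear@31
  lookup 157.32.15.233: bits 10011101001 walk d0:-→d1:-→d2:-→d3:-→d4:-→d5:-→d6:-→d7:-→d8:-→d9:-→d10:-→d11:H2 -> H2
  + 216.9.12.0/24 (H6) depth=24
  lookup 216.9.12.3: bits 1101100000001001000011000 walk d0:-→d1:-→d2:-→d3:-→d4:-→d5:-→d6:-→d7:-→d8:-→d9:-→d10:-→d11:-→d12:-→d13:-→d14:-→d15:-→d16:-→d17:-→d18:-→d19:-→d20:-→d21:-→d22:-→d23:-→d24:H6→d25:- -> H6
  - 157.32.0.0/11 clear@11
  lookup 216.9.12.1: bits 1101100000001001000011000 walk d0:-→d1:-→d2:-→d3:-→d4:-→d5:-→d6:-→d7:-→d8:-→d9:-→d10:-→d11:-→d12:-→d13:-→d14:-→d15:-→d16:-→d17:-→d18:-→d19:-→d20:-→d21:-→d22:-→d23:-→d24:H6→d25:- -> H6
  + 137.193.96.0/21 (H6) depth=21
  + 0.0.0.0/0 (H2) depth=0
  + 13.88.153.0/25 (H1) depth=25
  - 216.9.12.0/24 clear@24
  + 157.35.0.0/20 (H4) depth=20
  lookup 157.35.0.0: bits 10011101001000110000 walk d0:H2→d1:-→d2:-→d3:-→d4:-→d5:-→d6:-→d7:-→d8:-→d9:-→d10:-→d11:-→d12:-→d13:-→d14:-→d15:-→d16:-→d17:-→d18:-→d19:-→d20:H4 -> H4
  + 137.193.96.0/20 (H3) depth=20
  lookup 157.35.0.4: bits 10011101001000110000 walk d0:H2→d1:-→d2:-→d3:-→d4:-→d5:-→d6:-→d7:-→d8:-→d9:-→d10:-→d11:-→d12:-→d13:-→d14:-→d15:-→d16:-→d17:-→d18:-→d19:-→d20:H4 -> H4
  lookup 137.193.96.3: bits 1000100111000001011000 walk d0:H2→d1:-→d2:-→d3:-→d4:-→d5:-→d6:-→d7:-→d8:-→d9:-→d10:-→d11:-→d12:-→d13:-→d14:-→d15:-→d16:-→d17:-→d18:-→d19:-→d20:H3→d21:H6→d22:- -> H6
  + 137.193.98.144/32 (H3) depth=32
  lookup 137.193.98.144: bits 10001001110000010110001010010000 walk d0:H2→d1:-→d2:-→d3:-→d4:-→d5:-→d6:-→d7:-→d8:-→d9:-→d10:-→d11:-→d12:-→d13:-→d14:-→d15:-→d16:-→d17:-→d18:-→d19:-→d20:H3→d21:H6→d22:-→d23:-→d24:-→d25:-→d26:-→d27:-→d28:-→d29:-→d30:-→d31:-→d32:H3 -> H3
  lookup 137.193.114.144: bits 1000100111000001011 walk d0:H2→d1:-→d2:-→d3:-→d4:-→d5:-→d6:-→d7:-→d8:-→d9:-→d10:-→d11:-→d12:-→d13:-→d14:-→d15:-→d16:-→d17:-→d18:-→d19:- -> H2
  - 137.193.98.144/32 clear@32

== LOOKUPS ==
["H2","H6","H6","H4","H4","H6","H3","H2"]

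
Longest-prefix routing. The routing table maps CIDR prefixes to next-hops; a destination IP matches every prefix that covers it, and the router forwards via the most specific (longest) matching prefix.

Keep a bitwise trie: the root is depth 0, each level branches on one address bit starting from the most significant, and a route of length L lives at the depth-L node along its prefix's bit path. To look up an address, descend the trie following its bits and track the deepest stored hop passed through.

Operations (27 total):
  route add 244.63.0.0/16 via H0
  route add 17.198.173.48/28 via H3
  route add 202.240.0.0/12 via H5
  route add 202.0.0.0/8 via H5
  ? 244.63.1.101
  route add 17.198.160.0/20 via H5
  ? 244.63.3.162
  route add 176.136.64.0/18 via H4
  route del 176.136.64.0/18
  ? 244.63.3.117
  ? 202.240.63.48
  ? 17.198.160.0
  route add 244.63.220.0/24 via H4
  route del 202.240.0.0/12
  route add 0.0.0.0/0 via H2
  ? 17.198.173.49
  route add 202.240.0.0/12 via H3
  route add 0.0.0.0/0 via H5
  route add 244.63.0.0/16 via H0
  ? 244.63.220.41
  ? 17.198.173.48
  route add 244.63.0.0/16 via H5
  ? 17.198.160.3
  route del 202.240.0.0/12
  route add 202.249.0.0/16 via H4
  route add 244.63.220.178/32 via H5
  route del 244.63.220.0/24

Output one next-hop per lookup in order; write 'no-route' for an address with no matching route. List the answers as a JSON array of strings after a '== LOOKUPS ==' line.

Process each operation:
  add 244.63.0.0/16 -> H0 at depth 16
  add 17.198.173.48/28 -> H3 at depth 28
  add 202.240.0.0/12 -> H5 at depth 12
  add 202.0.0.0/8 -> H5 at depth 8
  Q 244.63.1.101: descend 1111010000111111 ; hops seen [H0] ; pick H0
  add 17.198.160.0/20 -> H5 at depth 20
  Q 244.63.3.162: descend 1111010000111111 ; hops seen [H0] ; pick H0
  add 176.136.64.0/18 -> H4 at depth 18
  del 176.136.64.0/18 (clear depth 18)
  Q 244.63.3.117: descend 1111010000111111 ; hops seen [H0] ; pick H0
  Q 202.240.63.48: descend 110010101111 ; hops seen [H5,H5] ; pick H5
  Q 17.198.160.0: descend 00010001110001101010 ; hops seen [H5] ; pick H5
  add 244.63.220.0/24 -> H4 at depth 24
  del 202.240.0.0/12 (clear depth 12)
  add 0.0.0.0/0 -> H2 at depth 0
  Q 17.198.173.49: descend 0001000111000110101011010011 ; hops seen [H2,H5,H3] ; pick H3
  add 202.240.0.0/12 -> H3 at depth 12
  add 0.0.0.0/0 -> H5 at depth 0
  add 244.63.0.0/16 -> H0 at depth 16
  Q 244.63.220.41: descend 111101000011111111011100 ; hops seen [H5,H0,H4] ; pick H4
  Q 17.198.173.48: descend 0001000111000110101011010011 ; hops seen [H5,H5,H3] ; pick H3
  add 244.63.0.0/16 -> H5 at depth 16
  Q 17.198.160.3: descend 00010001110001101010 ; hops seen [H5,H5] ; pick H5
  del 202.240.0.0/12 (clear depth 12)
  add 202.249.0.0/16 -> H4 at depth 16
  add 244.63.220.178/32 -> H5 at depth 32
  del 244.63.220.0/24 (clear depth 24)

== LOOKUPS ==
["H0","H0","H0","H5","H5","H3","H4","H3","H5"]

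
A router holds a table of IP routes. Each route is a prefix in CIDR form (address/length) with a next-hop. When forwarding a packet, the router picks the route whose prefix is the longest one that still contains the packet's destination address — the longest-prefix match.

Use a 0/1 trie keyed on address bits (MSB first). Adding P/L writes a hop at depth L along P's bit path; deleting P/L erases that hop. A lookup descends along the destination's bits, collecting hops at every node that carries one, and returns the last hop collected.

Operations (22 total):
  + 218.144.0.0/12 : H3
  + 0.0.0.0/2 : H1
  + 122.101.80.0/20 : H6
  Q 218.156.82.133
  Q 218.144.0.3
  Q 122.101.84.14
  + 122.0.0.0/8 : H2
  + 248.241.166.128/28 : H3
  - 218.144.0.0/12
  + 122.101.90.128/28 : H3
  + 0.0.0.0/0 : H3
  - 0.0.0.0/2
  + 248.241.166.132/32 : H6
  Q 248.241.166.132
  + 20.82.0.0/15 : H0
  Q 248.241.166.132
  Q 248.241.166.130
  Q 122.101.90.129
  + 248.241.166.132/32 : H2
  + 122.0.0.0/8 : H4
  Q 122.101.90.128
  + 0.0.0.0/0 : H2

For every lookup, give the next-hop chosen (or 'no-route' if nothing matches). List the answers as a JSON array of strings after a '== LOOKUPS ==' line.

Process each operation:
  add 218.144.0.0/12 -> H3 at depth 12
  add 0.0.0.0/2 -> H1 at depth 2
  add 122.101.80.0/20 -> H6 at depth 20
  ? 218.156.82.133  path d0:-→d1:-→d2:-→d3:-→d4:-→d5:-→d6:-→d7:-→d8:-→d9:-→d10:-→d11:-→d12:H3  best=H3
  ? 218.144.0.3  path d0:-→d1:-→d2:-→d3:-→d4:-→d5:-→d6:-→d7:-→d8:-→d9:-→d10:-→d11:-→d12:H3  best=H3
  ? 122.101.84.14  path d0:-→d1:-→d2:-→d3:-→d4:-→d5:-→d6:-→d7:-→d8:-→d9:-→d10:-→d11:-→d12:-→d13:-→d14:-→d15:-→d16:-→d17:-→d18:-→d19:-→d20:H6  best=H6
  add 122.0.0.0/8 -> H2 at depth 8
  add 248.241.166.128/28 -> H3 at depth 28
  del 218.144.0.0/12 (clear depth 12)
  add 122.101.90.128/28 -> H3 at depth 28
  add 0.0.0.0/0 -> H3 at depth 0
  del 0.0.0.0/2 (clear depth 2)
  add 248.241.166.132/32 -> H6 at depth 32
  ? 248.241.166.132  path d0:H3→d1:-→d2:-→d3:-→d4:-→d5:-→d6:-→d7:-→d8:-→d9:-→d10:-→d11:-→d12:-→d13:-→d14:-→d15:-→d16:-→d17:-→d18:-→d19:-→d20:-→d21:-→d22:-→d23:-→d24:-→d25:-→d26:-→d27:-→d28:H3→d29:-→d30:-→d31:-→d32:H6  best=H6
  add 20.82.0.0/15 -> H0 at depth 15
  ? 248.241.166.132  path d0:H3→d1:-→d2:-→d3:-→d4:-→d5:-→d6:-→d7:-→d8:-→d9:-→d10:-→d11:-→d12:-→d13:-→d14:-→d15:-→d16:-→d17:-→d18:-→d19:-→d20:-→d21:-→d22:-→d23:-→d24:-→d25:-→d26:-→d27:-→d28:H3→d29:-→d30:-→d31:-→d32:H6  best=H6
  ? 248.241.166.130  path d0:H3→d1:-→d2:-→d3:-→d4:-→d5:-→d6:-→d7:-→d8:-→d9:-→d10:-→d11:-→d12:-→d13:-→d14:-→d15:-→d16:-→d17:-→d18:-→d19:-→d20:-→d21:-→d22:-→d23:-→d24:-→d25:-→d26:-→d27:-→d28:H3→d29:-  best=H3
  ? 122.101.90.129  path d0:H3→d1:-→d2:-→d3:-→d4:-→d5:-→d6:-→d7:-→d8:H2→d9:-→d10:-→d11:-→d12:-→d13:-→d14:-→d15:-→d16:-→d17:-→d18:-→d19:-→d20:H6→d21:-→d22:-→d23:-→d24:-→d25:-→d26:-→d27:-→d28:H3  best=H3
  add 248.241.166.132/32 -> H2 at depth 32
  add 122.0.0.0/8 -> H4 at depth 8
  ? 122.101.90.128  path d0:H3→d1:-→d2:-→d3:-→d4:-→d5:-→d6:-→d7:-→d8:H4→d9:-→d10:-→d11:-→d12:-→d13:-→d14:-→d15:-→d16:-→d17:-→d18:-→d19:-→d20:H6→d21:-→d22:-→d23:-→d24:-→d25:-→d26:-→d27:-→d28:H3  best=H3
  add 0.0.0.0/0 -> H2 at depth 0

== LOOKUPS ==
["H3","H3","H6","H6","H6","H3","H3","H3"]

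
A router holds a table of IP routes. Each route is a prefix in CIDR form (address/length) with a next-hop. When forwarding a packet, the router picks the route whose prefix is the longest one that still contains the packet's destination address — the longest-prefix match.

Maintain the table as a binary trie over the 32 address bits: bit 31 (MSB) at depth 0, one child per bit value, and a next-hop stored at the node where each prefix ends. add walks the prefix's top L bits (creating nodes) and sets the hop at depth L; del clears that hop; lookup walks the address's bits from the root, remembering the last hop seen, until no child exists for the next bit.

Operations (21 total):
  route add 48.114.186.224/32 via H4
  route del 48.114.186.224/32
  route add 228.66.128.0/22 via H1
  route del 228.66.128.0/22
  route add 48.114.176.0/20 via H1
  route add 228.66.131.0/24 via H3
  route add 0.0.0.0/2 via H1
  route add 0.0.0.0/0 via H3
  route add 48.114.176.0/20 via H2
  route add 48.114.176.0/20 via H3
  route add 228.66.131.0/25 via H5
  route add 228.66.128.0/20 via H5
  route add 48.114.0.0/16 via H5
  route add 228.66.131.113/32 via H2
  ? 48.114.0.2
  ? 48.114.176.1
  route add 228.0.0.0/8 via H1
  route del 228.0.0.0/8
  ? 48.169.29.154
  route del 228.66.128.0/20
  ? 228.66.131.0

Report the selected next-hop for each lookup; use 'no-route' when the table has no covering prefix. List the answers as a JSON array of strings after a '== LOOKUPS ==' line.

Process each operation:
  + 48.114.186.224/32 (H4) depth=32
  del 48.114.186.224/32 (clear depth 32)
  + 228.66.128.0/22 (H1) depth=22
  del 228.66.128.0/22 (clear depth 22)
  + 48.114.176.0/20 (H1) depth=20
  + 228.66.131.0/24 (H3) depth=24
  + 0.0.0.0/2 (H1) depth=2
  + 0.0.0.0/0 (H3) depth=0
  + 48.114.176.0/20 (H2) depth=20
  + 48.114.176.0/20 (H3) depth=20
  + 228.66.131.0/25 (H5) depth=25
  + 228.66.128.0/20 (H5) depth=20
  + 48.114.0.0/16 (H5) depth=16
  + 228.66.131.113/32 (H2) depth=32
  Q 48.114.0.2: descend 0011000001110010 ; hops seen [H3,H1,H5] ; pick H5
  Q 48.114.176.1: descend 00110000011100101011 ; hops seen [H3,H1,H5,H3] ; pick H3
  + 228.0.0.0/8 (H1) depth=8
  del 228.0.0.0/8 (clear depth 8)
  Q 48.169.29.154: descend 00110000 ; hops seen [H3,H1] ; pick H1
  del 228.66.128.0/20 (clear depth 20)
  Q 228.66.131.0: descend 1110010001000010100000110 ; hops seen [H3,H3,H5] ; pick H5

== LOOKUPS ==
["H5","H3","H1","H5"]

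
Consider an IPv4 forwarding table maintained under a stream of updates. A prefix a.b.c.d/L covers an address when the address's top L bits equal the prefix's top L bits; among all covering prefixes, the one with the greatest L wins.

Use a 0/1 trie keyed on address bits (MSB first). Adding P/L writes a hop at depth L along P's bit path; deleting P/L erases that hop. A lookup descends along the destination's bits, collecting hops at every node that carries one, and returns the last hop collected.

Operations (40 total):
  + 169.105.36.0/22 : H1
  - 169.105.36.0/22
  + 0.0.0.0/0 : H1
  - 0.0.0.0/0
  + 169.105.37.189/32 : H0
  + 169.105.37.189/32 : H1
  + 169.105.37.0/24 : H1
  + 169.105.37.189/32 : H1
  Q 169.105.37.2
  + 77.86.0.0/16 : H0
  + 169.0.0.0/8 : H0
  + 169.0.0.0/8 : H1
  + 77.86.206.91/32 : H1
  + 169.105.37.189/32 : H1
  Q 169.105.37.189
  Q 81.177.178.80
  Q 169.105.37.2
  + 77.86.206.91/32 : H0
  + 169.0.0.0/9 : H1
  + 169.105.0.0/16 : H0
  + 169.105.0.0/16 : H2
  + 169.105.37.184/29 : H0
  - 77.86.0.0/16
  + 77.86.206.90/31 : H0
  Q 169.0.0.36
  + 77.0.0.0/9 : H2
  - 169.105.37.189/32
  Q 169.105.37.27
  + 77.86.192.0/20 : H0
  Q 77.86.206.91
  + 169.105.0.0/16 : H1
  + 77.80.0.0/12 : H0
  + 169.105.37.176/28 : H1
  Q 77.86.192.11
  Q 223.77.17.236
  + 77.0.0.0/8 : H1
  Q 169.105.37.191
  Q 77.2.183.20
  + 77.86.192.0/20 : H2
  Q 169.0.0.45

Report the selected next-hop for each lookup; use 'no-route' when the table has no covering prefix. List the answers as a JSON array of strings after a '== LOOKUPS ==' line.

Process each operation:
  + 169.105.36.0/22 (H1) depth=22
  - 169.105.36.0/22 clear@22
  + 0.0.0.0/0 (H1) depth=0
  - 0.0.0.0/0 clear@0
  + 169.105.37.189/32 (H0) depth=32
  + 169.105.37.189/32 (H1) depth=32
  + 169.105.37.0/24 (H1) depth=24
  + 169.105.37.189/32 (H1) depth=32
  ? 169.105.37.2  path d0:-→d1:-→d2:-→d3:-→d4:-→d5:-→d6:-→d7:-→d8:-→d9:-→d10:-→d11:-→d12:-→d13:-→d14:-→d15:-→d16:-→d17:-→d18:-→d19:-→d20:-→d21:-→d22:-→d23:-→d24:H1  best=H1
  + 77.86.0.0/16 (H0) depth=16
  + 169.0.0.0/8 (H0) depth=8
  + 169.0.0.0/8 (H1) depth=8
  + 77.86.206.91/32 (H1) depth=32
  + 169.105.37.189/32 (H1) depth=32
  ? 169.105.37.189  path d0:-→d1:-→d2:-→d3:-→d4:-→d5:-→d6:-→d7:-→d8:H1→d9:-→d10:-→d11:-→d12:-→d13:-→d14:-→d15:-→d16:-→d17:-→d18:-→d19:-→d20:-→d21:-→d22:-→d23:-→d24:H1→d25:-→d26:-→d27:-→d28:-→d29:-→d30:-→d31:-→d32:H1  best=H1
  ? 81.177.178.80  path d0:-→d1:-→d2:-→d3:-  best=no-route
  ? 169.105.37.2  path d0:-→d1:-→d2:-→d3:-→d4:-→d5:-→d6:-→d7:-→d8:H1→d9:-→d10:-→d11:-→d12:-→d13:-→d14:-→d15:-→d16:-→d17:-→d18:-→d19:-→d20:-→d21:-→d22:-→d23:-→d24:H1  best=H1
  + 77.86.206.91/32 (H0) depth=32
  + 169.0.0.0/9 (H1) depth=9
  + 169.105.0.0/16 (H0) depth=16
  + 169.105.0.0/16 (H2) depth=16
  + 169.105.37.184/29 (H0) depth=29
  - 77.86.0.0/16 clear@16
  + 77.86.206.90/31 (H0) depth=31
  ? 169.0.0.36  path d0:-→d1:-→d2:-→d3:-→d4:-→d5:-→d6:-→d7:-→d8:H1→d9:H1  best=H1
  + 77.0.0.0/9 (H2) depth=9
  - 169.105.37.189/32 clear@32
  ? 169.105.37.27  path d0:-→d1:-→d2:-→d3:-→d4:-→d5:-→d6:-→d7:-→d8:H1→d9:H1→d10:-→d11:-→d12:-→d13:-→d14:-→d15:-→d16:H2→d17:-→d18:-→d19:-→d20:-→d21:-→d22:-→d23:-→d24:H1  best=H1
  + 77.86.192.0/20 (H0) depth=20
  ? 77.86.206.91  path d0:-→d1:-→d2:-→d3:-→d4:-→d5:-→d6:-→d7:-→d8:-→d9:H2→d10:-→d11:-→d12:-→d13:-→d14:-→d15:-→d16:-→d17:-→d18:-→d19:-→d20:H0→d21:-→d22:-→d23:-→d24:-→d25:-→d26:-→d27:-→d28:-→d29:-→d30:-→d31:H0→d32:H0  best=H0
  + 169.105.0.0/16 (H1) depth=16
  + 77.80.0.0/12 (H0) depth=12
  + 169.105.37.176/28 (H1) depth=28
  ? 77.86.192.11  path d0:-→d1:-→d2:-→d3:-→d4:-→d5:-→d6:-→d7:-→d8:-→d9:H2→d10:-→d11:-→d12:H0→d13:-→d14:-→d15:-→d16:-→d17:-→d18:-→d19:-→d20:H0  best=H0
  ? 223.77.17.236  path d0:-→d1:-  best=no-route
  + 77.0.0.0/8 (H1) depth=8
  ? 169.105.37.191  path d0:-→d1:-→d2:-→d3:-→d4:-→d5:-→d6:-→d7:-→d8:H1→d9:H1→d10:-→d11:-→d12:-→d13:-→d14:-→d15:-→d16:H1→d17:-→d18:-→d19:-→d20:-→d21:-→d22:-→d23:-→d24:H1→d25:-→d26:-→d27:-→d28:H1→d29:H0→d30:-  best=H0
  ? 77.2.183.20  path d0:-→d1:-→d2:-→d3:-→d4:-→d5:-→d6:-→d7:-→d8:H1→d9:H2  best=H2
  + 77.86.192.0/20 (H2) depth=20
  ? 169.0.0.45  path d0:-→d1:-→d2:-→d3:-→d4:-→d5:-→d6:-→d7:-→d8:H1→d9:H1  best=H1

== LOOKUPS ==
["H1","H1","no-route","H1","H1","H1","H0","H0","no-route","H0","H2","H1"]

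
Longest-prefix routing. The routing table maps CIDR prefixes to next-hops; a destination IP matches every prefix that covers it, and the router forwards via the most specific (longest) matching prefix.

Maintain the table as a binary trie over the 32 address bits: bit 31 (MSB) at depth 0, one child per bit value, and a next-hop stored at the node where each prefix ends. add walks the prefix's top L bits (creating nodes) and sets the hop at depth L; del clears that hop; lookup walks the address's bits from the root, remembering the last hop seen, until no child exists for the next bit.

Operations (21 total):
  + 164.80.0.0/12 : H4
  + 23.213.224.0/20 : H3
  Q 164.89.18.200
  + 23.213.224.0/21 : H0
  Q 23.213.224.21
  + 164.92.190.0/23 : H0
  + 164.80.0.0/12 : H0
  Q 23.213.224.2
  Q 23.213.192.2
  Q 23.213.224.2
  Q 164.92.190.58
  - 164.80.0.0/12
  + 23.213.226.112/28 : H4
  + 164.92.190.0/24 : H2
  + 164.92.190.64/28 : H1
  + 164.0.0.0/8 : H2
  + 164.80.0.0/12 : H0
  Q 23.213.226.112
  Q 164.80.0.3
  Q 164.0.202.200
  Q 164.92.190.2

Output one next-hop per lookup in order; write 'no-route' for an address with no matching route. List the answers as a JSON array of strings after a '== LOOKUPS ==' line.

Trace:
  + 164.80.0.0/12 (H4) depth=12
  + 23.213.224.0/20 (H3) depth=20
  Q 164.89.18.200: descend 101001000101 ; hops seen [H4] ; pick H4
  + 23.213.224.0/21 (H0) depth=21
  Q 23.213.224.21: descend 000101111101010111100 ; hops seen [H3,H0] ; pick H0
  + 164.92.190.0/23 (H0) depth=23
  + 164.80.0.0/12 (H0) depth=12
  Q 23.213.224.2: descend 000101111101010111100 ; hops seen [H3,H0] ; pick H0
  Q 23.213.192.2: descend 000101111101010111 ; hops seen [∅] ; pick no-route
  Q 23.213.224.2: descend 000101111101010111100 ; hops seen [H3,H0] ; pick H0
  Q 164.92.190.58: descend 10100100010111001011111 ; hops seen [H0,H0] ; pick H0
  - 164.80.0.0/12 clear@12
  + 23.213.226.112/28 (H4) depth=28
  + 164.92.190.0/24 (H2) depth=24
  + 164.92.190.64/28 (H1) depth=28
  + 164.0.0.0/8 (H2) depth=8
  + 164.80.0.0/12 (H0) depth=12
  Q 23.213.226.112: descend 0001011111010101111000100111 ; hops seen [H3,H0,H4] ; pick H4
  Q 164.80.0.3: descend 101001000101 ; hops seen [H2,H0] ; pick H0
  Q 164.0.202.200: descend 101001000 ; hops seen [H2] ; pick H2
  Q 164.92.190.2: descend 1010010001011100101111100 ; hops seen [H2,H0,H0,H2] ; pick H2

== LOOKUPS ==
["H4","H0","H0","no-route","H0","H0","H4","H0","H2","H2"]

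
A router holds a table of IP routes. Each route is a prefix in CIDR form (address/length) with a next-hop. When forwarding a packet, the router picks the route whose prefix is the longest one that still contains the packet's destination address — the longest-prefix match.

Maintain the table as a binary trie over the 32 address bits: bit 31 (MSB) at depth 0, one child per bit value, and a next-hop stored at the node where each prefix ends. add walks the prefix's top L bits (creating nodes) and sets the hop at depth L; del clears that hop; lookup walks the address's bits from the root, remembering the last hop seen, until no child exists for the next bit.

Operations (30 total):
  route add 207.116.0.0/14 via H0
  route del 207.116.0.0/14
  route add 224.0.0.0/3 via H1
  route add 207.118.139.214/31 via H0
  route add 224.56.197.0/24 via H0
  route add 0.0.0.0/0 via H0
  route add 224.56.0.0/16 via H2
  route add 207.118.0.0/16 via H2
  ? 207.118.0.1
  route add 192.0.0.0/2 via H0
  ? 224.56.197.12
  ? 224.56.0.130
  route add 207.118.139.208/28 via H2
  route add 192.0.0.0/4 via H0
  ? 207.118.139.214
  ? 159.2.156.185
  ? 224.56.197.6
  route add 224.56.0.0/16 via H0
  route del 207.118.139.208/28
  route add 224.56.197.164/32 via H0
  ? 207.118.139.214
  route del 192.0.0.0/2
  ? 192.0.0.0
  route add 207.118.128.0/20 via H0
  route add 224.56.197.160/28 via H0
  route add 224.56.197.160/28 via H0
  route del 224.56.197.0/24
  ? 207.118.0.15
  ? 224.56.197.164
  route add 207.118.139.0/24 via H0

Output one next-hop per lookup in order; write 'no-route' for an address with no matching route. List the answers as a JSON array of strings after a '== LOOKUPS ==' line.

Process each operation:
  add 207.116.0.0/14 -> H0 at depth 14
  del 207.116.0.0/14 (clear depth 14)
  add 224.0.0.0/3 -> H1 at depth 3
  add 207.118.139.214/31 -> H0 at depth 31
  add 224.56.197.0/24 -> H0 at depth 24
  add 0.0.0.0/0 -> H0 at depth 0
  add 224.56.0.0/16 -> H2 at depth 16
  add 207.118.0.0/16 -> H2 at depth 16
  lookup 207.118.0.1: bits 1100111101110110 walk d0:H0→d1:-→d2:-→d3:-→d4:-→d5:-→d6:-→d7:-→d8:-→d9:-→d10:-→d11:-→d12:-→d13:-→d14:-→d15:-→d16:H2 -> H2
  add 192.0.0.0/2 -> H0 at depth 2
  lookup 224.56.197.12: bits 111000000011100011000101 walk d0:H0→d1:-→d2:H0→d3:H1→d4:-→d5:-→d6:-→d7:-→d8:-→d9:-→d10:-→d11:-→d12:-→d13:-→d14:-→d15:-→d16:H2→d17:-→d18:-→d19:-→d20:-→d21:-→d22:-→d23:-→d24:H0 -> H0
  lookup 224.56.0.130: bits 1110000000111000 walk d0:H0→d1:-→d2:H0→d3:H1→d4:-→d5:-→d6:-→d7:-→d8:-→d9:-→d10:-→d11:-→d12:-→d13:-→d14:-→d15:-→d16:H2 -> H2
  add 207.118.139.208/28 -> H2 at depth 28
  add 192.0.0.0/4 -> H0 at depth 4
  lookup 207.118.139.214: bits 1100111101110110100010111101011 walk d0:H0→d1:-→d2:H0→d3:-→d4:H0→d5:-→d6:-→d7:-→d8:-→d9:-→d10:-→d11:-→d12:-→d13:-→d14:-→d15:-→d16:H2→d17:-→d18:-→d19:-→d20:-→d21:-→d22:-→d23:-→d24:-→d25:-→d26:-→d27:-→d28:H2→d29:-→d30:-→d31:H0 -> H0
  lookup 159.2.156.185: bits 1 walk d0:H0→d1:- -> H0
  lookup 224.56.197.6: bits 111000000011100011000101 walk d0:H0→d1:-→d2:H0→d3:H1→d4:-→d5:-→d6:-→d7:-→d8:-→d9:-→d10:-→d11:-→d12:-→d13:-→d14:-→d15:-→d16:H2→d17:-→d18:-→d19:-→d20:-→d21:-→d22:-→d23:-→d24:H0 -> H0
  add 224.56.0.0/16 -> H0 at depth 16
  del 207.118.139.208/28 (clear depth 28)
  add 224.56.197.164/32 -> H0 at depth 32
  lookup 207.118.139.214: bits 1100111101110110100010111101011 walk d0:H0→d1:-→d2:H0→d3:-→d4:H0→d5:-→d6:-→d7:-→d8:-→d9:-→d10:-→d11:-→d12:-→d13:-→d14:-→d15:-→d16:H2→d17:-→d18:-→d19:-→d20:-→d21:-→d22:-→d23:-→d24:-→d25:-→d26:-→d27:-→d28:-→d29:-→d30:-→d31:H0 -> H0
  del 192.0.0.0/2 (clear depth 2)
  lookup 192.0.0.0: bits 1100 walk d0:H0→d1:-→d2:-→d3:-→d4:H0 -> H0
  add 207.118.128.0/20 -> H0 at depth 20
  add 224.56.197.160/28 -> H0 at depth 28
  add 224.56.197.160/28 -> H0 at depth 28
  del 224.56.197.0/24 (clear depth 24)
  lookup 207.118.0.15: bits 1100111101110110 walk d0:H0→d1:-→d2:-→d3:-→d4:H0→d5:-→d6:-→d7:-→d8:-→d9:-→d10:-→d11:-→d12:-→d13:-→d14:-→d15:-→d16:H2 -> H2
  lookup 224.56.197.164: bits 11100000001110001100010110100100 walk d0:H0→d1:-→d2:-→d3:H1→d4:-→d5:-→d6:-→d7:-→d8:-→d9:-→d10:-→d11:-→d12:-→d13:-→d14:-→d15:-→d16:H0→d17:-→d18:-→d19:-→d20:-→d21:-→d22:-→d23:-→d24:-→d25:-→d26:-→d27:-→d28:H0→d29:-→d30:-→d31:-→d32:H0 -> H0
  add 207.118.139.0/24 -> H0 at depth 24

== LOOKUPS ==
["H2","H0","H2","H0","H0","H0","H0","H0","H2","H0"]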